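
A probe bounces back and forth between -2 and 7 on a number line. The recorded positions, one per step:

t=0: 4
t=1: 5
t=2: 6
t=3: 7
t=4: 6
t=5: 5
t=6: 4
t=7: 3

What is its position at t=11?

The value reflects between -2 and 7, moving 1 per step.
  step 8: 3 → 2
  step 9: 2 → 1
  step 10: 1 → 0
  step 11: 0 → -1

-1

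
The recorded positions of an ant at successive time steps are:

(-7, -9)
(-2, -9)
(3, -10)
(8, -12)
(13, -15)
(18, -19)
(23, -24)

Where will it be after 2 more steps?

(33, -37)

Taking differences between consecutive positions: (+5, +0), (+5, -1), (+5, -2), (+5, -3), (+5, -4), (+5, -5). These grow by (+0, -1) each step.
step 7: (23, -24) + (+5, -6) → (28, -30)
step 8: (28, -30) + (+5, -7) → (33, -37)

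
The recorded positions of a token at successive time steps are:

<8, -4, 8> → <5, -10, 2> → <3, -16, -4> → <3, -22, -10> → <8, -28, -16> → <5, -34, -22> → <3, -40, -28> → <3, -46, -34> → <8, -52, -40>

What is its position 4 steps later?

<8, -76, -64>

First: cycles through 8, 5, 3, 3 every 4 steps. Step 12 lands at position 0 of the cycle → 8.
Second: linear, -6 per step → -76 at step 12.
Third: linear, -6 per step → -64 at step 12.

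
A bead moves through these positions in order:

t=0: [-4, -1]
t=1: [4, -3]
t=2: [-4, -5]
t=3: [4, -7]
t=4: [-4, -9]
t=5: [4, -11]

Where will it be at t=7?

The first coordinate repeats the cycle [-4, 4] with period 2; step 7 mod 2 = 1, giving 4.
The second coordinate changes by -2 each step, so at step 7 it is -1 + 7·(-2) = -15.

[4, -15]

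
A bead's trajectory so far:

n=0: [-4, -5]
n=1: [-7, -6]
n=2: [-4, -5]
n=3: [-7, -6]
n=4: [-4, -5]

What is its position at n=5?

The jumps are [-3, -1], [+3, +1], [-3, -1], [+3, +1] — a geometric progression with ratio -1.
step 5: [-4, -5] + [-3, -1] → [-7, -6]

[-7, -6]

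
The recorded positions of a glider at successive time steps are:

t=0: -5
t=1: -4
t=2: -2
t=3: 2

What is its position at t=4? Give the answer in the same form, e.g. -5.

The jumps are +1, +2, +4 — a geometric progression with ratio 2.
step 4: 2 + 8 → 10

10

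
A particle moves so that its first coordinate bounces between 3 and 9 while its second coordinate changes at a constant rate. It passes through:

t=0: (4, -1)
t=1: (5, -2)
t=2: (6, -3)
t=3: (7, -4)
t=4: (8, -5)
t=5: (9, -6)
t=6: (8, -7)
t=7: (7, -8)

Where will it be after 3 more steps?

(4, -11)

The first coordinate travels 1 per step and bounces off the walls at 3 and 9.
  step 8: 7 → 6
  step 9: 6 → 5
  step 10: 5 → 4
The second coordinate changes by -1 each step: at step 10 it is -11.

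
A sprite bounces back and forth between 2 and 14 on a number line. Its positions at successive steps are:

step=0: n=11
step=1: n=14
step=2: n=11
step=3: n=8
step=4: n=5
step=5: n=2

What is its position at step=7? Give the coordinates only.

n=8

The value travels 3 per step and bounces off the walls at 2 and 14.
  step 6: 2 → 5
  step 7: 5 → 8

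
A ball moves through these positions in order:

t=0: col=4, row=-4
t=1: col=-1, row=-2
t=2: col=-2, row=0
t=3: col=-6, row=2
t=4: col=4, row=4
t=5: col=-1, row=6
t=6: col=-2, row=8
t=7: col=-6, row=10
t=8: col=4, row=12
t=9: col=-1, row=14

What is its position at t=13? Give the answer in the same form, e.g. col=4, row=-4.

col=-1, row=22

The col coordinate repeats the cycle [4, -1, -2, -6] with period 4; step 13 mod 4 = 1, giving -1.
The row coordinate changes by +2 each step, so at step 13 it is -4 + 13·(2) = 22.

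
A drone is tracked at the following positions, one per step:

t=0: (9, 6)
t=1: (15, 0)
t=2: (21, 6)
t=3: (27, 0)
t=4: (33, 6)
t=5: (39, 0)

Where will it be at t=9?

(63, 0)

The first coordinate changes by +6 each step, so at step 9 it is 9 + 9·(6) = 63.
The second coordinate repeats the cycle [6, 0] with period 2; step 9 mod 2 = 1, giving 0.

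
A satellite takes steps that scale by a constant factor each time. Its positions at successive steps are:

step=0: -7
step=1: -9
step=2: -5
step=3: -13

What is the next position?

3

Consecutive displacements -2, +4, -8 scale by a factor of -2 each step.
step 4: -13 + 16 → 3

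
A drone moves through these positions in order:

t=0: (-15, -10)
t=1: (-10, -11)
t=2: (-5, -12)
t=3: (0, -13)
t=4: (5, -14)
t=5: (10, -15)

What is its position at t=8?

(25, -18)

Each step adds (+5, -1) to the position.
step 6: (10, -15) + (+5, -1) → (15, -16)
step 7: (15, -16) + (+5, -1) → (20, -17)
step 8: (20, -17) + (+5, -1) → (25, -18)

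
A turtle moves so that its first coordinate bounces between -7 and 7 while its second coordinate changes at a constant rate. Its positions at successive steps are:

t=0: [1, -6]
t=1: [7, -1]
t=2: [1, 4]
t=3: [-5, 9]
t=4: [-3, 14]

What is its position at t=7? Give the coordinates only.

The first coordinate reflects between -7 and 7, moving 6 per step.
  step 5: -3 → 3
  step 6: 3 → 5
  step 7: 5 → -1
The second coordinate changes by +5 each step: at step 7 it is 29.

[-1, 29]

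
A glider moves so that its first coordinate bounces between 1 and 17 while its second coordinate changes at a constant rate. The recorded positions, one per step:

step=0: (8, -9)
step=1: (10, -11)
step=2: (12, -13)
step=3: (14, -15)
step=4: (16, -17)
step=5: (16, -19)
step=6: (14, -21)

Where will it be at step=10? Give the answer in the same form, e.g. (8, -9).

(6, -29)

The first coordinate travels 2 per step and bounces off the walls at 1 and 17.
  step 7: 14 → 12
  step 8: 12 → 10
  step 9: 10 → 8
  step 10: 8 → 6
The second coordinate changes by -2 each step: at step 10 it is -29.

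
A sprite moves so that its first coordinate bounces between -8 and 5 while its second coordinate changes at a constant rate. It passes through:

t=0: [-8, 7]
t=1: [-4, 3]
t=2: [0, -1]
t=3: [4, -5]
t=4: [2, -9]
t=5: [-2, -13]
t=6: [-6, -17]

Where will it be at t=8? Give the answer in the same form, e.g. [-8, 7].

[-2, -25]

The first coordinate travels 4 per step and bounces off the walls at -8 and 5.
  step 7: -6 → -6
  step 8: -6 → -2
The second coordinate changes by -4 each step: at step 8 it is -25.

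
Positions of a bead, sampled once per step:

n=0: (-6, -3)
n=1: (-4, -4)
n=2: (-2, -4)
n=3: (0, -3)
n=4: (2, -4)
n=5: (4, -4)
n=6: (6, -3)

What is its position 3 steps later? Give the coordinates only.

(12, -3)

First: linear, +2 per step → 12 at step 9.
Second: cycles through -3, -4, -4 every 3 steps. Step 9 lands at position 0 of the cycle → -3.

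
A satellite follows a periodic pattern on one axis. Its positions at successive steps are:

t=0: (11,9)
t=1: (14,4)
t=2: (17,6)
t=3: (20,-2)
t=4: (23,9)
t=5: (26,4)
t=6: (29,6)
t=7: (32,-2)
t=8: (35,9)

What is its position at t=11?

First: linear, +3 per step → 44 at step 11.
Second: cycles through 9, 4, 6, -2 every 4 steps. Step 11 lands at position 3 of the cycle → -2.

(44,-2)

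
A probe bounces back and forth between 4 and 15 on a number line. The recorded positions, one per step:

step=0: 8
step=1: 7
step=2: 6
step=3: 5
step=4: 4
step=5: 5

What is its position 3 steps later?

The value reflects between 4 and 15, moving 1 per step.
  step 6: 5 → 6
  step 7: 6 → 7
  step 8: 7 → 8

8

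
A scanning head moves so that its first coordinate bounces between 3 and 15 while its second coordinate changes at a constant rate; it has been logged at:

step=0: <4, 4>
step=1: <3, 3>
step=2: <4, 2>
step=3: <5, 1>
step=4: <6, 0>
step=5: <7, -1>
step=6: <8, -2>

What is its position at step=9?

<11, -5>

The first coordinate reflects between 3 and 15, moving 1 per step.
  step 7: 8 → 9
  step 8: 9 → 10
  step 9: 10 → 11
The second coordinate changes by -1 each step: at step 9 it is -5.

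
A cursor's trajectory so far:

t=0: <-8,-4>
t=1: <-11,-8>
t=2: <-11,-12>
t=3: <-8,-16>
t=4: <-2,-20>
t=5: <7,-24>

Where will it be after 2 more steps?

<34,-32>

Successive displacements: <-3,-4>, <+0,-4>, <+3,-4>, <+6,-4>, <+9,-4> — each changes by <+3,+0>.
step 6: <7,-24> + <+12,-4> → <19,-28>
step 7: <19,-28> + <+15,-4> → <34,-32>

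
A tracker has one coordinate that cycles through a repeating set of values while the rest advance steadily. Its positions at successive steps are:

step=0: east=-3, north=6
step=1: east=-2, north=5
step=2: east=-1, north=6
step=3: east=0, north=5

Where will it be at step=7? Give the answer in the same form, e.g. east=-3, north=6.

east=4, north=5

East: linear, +1 per step → 4 at step 7.
North: cycles through 6, 5 every 2 steps. Step 7 lands at position 1 of the cycle → 5.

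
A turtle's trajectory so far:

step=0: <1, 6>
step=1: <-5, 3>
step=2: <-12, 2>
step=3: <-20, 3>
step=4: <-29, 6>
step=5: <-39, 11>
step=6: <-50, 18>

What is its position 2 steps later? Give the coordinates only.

Successive displacements: <-6, -3>, <-7, -1>, <-8, +1>, <-9, +3>, <-10, +5>, <-11, +7> — each changes by <-1, +2>.
step 7: <-50, 18> + <-12, +9> → <-62, 27>
step 8: <-62, 27> + <-13, +11> → <-75, 38>

<-75, 38>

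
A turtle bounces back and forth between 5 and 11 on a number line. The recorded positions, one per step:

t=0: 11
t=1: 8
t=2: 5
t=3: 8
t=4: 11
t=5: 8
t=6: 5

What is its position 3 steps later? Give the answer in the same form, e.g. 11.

8

The value reflects between 5 and 11, moving 3 per step.
  step 7: 5 → 8
  step 8: 8 → 11
  step 9: 11 → 8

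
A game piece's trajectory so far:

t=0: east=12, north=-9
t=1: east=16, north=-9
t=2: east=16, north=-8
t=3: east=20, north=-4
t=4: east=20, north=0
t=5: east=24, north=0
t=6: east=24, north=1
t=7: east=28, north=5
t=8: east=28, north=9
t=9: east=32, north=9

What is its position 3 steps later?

east=36, north=18

Step-to-step displacements: (+4, +0), (+0, +1), (+4, +4), (+0, +4), (+4, +0), (+0, +1), (+4, +4), (+0, +4), (+4, +0) — a repeating cycle of length 4.
step 10: apply (+0, +1) → east=32, north=10
step 11: apply (+4, +4) → east=36, north=14
step 12: apply (+0, +4) → east=36, north=18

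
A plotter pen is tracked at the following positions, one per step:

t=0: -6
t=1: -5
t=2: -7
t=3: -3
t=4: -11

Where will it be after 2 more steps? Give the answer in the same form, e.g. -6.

-27

The jumps are +1, -2, +4, -8 — a geometric progression with ratio -2.
step 5: -11 + 16 → 5
step 6: 5 − 32 → -27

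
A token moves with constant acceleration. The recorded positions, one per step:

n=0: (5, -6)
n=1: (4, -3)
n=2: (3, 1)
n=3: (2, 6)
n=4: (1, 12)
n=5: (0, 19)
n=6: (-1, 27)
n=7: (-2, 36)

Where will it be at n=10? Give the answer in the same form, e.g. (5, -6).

First differences are (-1, +3), (-1, +4), (-1, +5), (-1, +6), (-1, +7), (-1, +8), (-1, +9); their common second difference is (+0, +1) (constant acceleration).
step 8: (-2, 36) + (-1, +10) → (-3, 46)
step 9: (-3, 46) + (-1, +11) → (-4, 57)
step 10: (-4, 57) + (-1, +12) → (-5, 69)

(-5, 69)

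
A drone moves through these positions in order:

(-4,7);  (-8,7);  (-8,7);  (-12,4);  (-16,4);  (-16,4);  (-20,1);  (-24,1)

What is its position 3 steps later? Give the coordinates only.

(-32,-2)

Differencing gives (-4,+0), (+0,+0), (-4,-3), (-4,+0), (+0,+0), (-4,-3), (-4,+0). This is the pattern (-4,+0), (+0,+0), (-4,-3) repeated.
step 8: apply (+0,+0) → (-24,1)
step 9: apply (-4,-3) → (-28,-2)
step 10: apply (-4,+0) → (-32,-2)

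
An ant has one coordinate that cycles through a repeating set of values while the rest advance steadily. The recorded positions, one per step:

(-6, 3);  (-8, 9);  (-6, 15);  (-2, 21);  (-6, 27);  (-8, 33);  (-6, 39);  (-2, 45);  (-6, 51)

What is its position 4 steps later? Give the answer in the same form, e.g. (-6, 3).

(-6, 75)

The first coordinate repeats the cycle [-6, -8, -6, -2] with period 4; step 12 mod 4 = 0, giving -6.
The second coordinate changes by +6 each step, so at step 12 it is 3 + 12·(6) = 75.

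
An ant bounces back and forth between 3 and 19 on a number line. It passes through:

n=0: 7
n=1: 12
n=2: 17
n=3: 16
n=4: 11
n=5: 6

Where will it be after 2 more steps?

The value reflects between 3 and 19, moving 5 per step.
  step 6: 6 → 5
  step 7: 5 → 10

10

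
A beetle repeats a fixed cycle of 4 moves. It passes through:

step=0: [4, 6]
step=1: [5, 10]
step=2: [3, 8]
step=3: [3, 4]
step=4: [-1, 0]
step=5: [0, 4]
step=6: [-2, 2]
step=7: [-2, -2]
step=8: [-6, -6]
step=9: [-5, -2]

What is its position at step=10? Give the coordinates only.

[-7, -4]

Differencing gives [+1, +4], [-2, -2], [+0, -4], [-4, -4], [+1, +4], [-2, -2], [+0, -4], [-4, -4], [+1, +4]. This is the pattern [+1, +4], [-2, -2], [+0, -4], [-4, -4] repeated.
step 10: apply [-2, -2] → [-7, -4]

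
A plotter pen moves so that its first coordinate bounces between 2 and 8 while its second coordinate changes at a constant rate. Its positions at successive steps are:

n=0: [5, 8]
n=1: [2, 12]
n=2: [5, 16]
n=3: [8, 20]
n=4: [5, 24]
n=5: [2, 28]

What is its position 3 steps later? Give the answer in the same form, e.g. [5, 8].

[5, 40]

The first coordinate reflects between 2 and 8, moving 3 per step.
  step 6: 2 → 5
  step 7: 5 → 8
  step 8: 8 → 5
The second coordinate changes by +4 each step: at step 8 it is 40.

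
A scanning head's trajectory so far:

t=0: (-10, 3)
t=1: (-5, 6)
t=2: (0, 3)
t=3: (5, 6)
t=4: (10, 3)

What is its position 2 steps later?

(20, 3)

First: linear, +5 per step → 20 at step 6.
Second: cycles through 3, 6 every 2 steps. Step 6 lands at position 0 of the cycle → 3.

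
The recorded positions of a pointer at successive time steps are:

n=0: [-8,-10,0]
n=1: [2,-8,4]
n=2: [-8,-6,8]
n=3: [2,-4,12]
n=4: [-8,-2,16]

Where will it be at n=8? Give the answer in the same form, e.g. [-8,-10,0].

First: cycles through -8, 2 every 2 steps. Step 8 lands at position 0 of the cycle → -8.
Second: linear, +2 per step → 6 at step 8.
Third: linear, +4 per step → 32 at step 8.

[-8,6,32]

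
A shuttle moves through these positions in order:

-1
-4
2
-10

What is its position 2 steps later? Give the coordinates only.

Step-to-step displacements: -3, +6, -12; each is -2× the previous.
step 4: -10 + 24 → 14
step 5: 14 − 48 → -34

-34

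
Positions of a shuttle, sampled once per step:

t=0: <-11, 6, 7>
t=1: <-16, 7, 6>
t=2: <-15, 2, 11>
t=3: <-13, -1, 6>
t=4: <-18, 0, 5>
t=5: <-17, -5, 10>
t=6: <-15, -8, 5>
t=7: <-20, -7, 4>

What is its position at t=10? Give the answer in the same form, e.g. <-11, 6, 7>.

Differencing gives <-5, +1, -1>, <+1, -5, +5>, <+2, -3, -5>, <-5, +1, -1>, <+1, -5, +5>, <+2, -3, -5>, <-5, +1, -1>. This is the pattern <-5, +1, -1>, <+1, -5, +5>, <+2, -3, -5> repeated.
step 8: apply <+1, -5, +5> → <-19, -12, 9>
step 9: apply <+2, -3, -5> → <-17, -15, 4>
step 10: apply <-5, +1, -1> → <-22, -14, 3>

<-22, -14, 3>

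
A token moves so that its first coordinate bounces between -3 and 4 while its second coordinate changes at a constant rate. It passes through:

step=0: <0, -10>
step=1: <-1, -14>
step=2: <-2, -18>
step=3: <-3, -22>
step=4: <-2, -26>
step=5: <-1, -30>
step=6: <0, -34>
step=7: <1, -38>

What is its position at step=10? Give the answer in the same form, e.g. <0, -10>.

The first coordinate reflects between -3 and 4, moving 1 per step.
  step 8: 1 → 2
  step 9: 2 → 3
  step 10: 3 → 4
The second coordinate changes by -4 each step: at step 10 it is -50.

<4, -50>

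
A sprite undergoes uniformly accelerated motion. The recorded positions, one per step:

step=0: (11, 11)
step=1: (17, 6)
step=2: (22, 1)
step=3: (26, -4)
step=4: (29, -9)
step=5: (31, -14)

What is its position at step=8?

(31, -29)

First differences are (+6, -5), (+5, -5), (+4, -5), (+3, -5), (+2, -5); their common second difference is (-1, +0) (constant acceleration).
step 6: (31, -14) + (+1, -5) → (32, -19)
step 7: (32, -19) + (+0, -5) → (32, -24)
step 8: (32, -24) + (-1, -5) → (31, -29)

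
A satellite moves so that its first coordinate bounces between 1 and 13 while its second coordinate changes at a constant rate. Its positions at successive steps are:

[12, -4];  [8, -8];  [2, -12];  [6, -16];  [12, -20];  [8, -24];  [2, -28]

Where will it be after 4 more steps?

The first coordinate travels 6 per step and bounces off the walls at 1 and 13.
  step 7: 2 → 6
  step 8: 6 → 12
  step 9: 12 → 8
  step 10: 8 → 2
The second coordinate changes by -4 each step: at step 10 it is -44.

[2, -44]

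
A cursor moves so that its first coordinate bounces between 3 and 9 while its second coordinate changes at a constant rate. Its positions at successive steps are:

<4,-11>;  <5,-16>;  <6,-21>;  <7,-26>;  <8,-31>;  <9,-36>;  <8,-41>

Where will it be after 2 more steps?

The first coordinate travels 1 per step and bounces off the walls at 3 and 9.
  step 7: 8 → 7
  step 8: 7 → 6
The second coordinate changes by -5 each step: at step 8 it is -51.

<6,-51>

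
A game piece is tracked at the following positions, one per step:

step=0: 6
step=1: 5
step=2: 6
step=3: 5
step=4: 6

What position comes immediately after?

5

Step-to-step displacements: -1, +1, -1, +1; each is -1× the previous.
step 5: 6 − 1 → 5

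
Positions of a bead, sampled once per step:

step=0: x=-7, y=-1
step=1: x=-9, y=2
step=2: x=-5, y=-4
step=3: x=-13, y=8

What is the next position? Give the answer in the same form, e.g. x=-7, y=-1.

Consecutive displacements (-2, +3), (+4, -6), (-8, +12) scale by a factor of -2 each step.
step 4: x=-13, y=8 + (+16, -24) → x=3, y=-16

x=3, y=-16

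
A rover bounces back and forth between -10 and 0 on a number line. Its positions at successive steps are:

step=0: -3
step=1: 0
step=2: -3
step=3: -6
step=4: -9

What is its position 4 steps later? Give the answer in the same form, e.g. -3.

The value reflects between -10 and 0, moving 3 per step.
  step 5: -9 → -8
  step 6: -8 → -5
  step 7: -5 → -2
  step 8: -2 → -1

-1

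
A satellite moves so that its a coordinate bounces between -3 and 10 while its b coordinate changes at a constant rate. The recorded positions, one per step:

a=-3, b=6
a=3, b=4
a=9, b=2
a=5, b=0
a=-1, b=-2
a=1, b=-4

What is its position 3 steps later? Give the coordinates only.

The a coordinate reflects between -3 and 10, moving 6 per step.
  step 6: 1 → 7
  step 7: 7 → 7
  step 8: 7 → 1
The b coordinate changes by -2 each step: at step 8 it is -10.

a=1, b=-10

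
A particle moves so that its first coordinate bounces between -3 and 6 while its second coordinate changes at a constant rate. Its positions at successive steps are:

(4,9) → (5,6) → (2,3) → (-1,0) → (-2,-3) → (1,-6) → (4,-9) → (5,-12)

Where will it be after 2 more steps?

The first coordinate travels 3 per step and bounces off the walls at -3 and 6.
  step 8: 5 → 2
  step 9: 2 → -1
The second coordinate changes by -3 each step: at step 9 it is -18.

(-1,-18)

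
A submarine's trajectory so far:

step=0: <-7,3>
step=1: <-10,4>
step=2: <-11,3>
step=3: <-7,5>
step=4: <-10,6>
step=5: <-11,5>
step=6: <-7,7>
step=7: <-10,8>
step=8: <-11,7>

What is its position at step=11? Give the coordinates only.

Differencing gives <-3,+1>, <-1,-1>, <+4,+2>, <-3,+1>, <-1,-1>, <+4,+2>, <-3,+1>, <-1,-1>. This is the pattern <-3,+1>, <-1,-1>, <+4,+2> repeated.
step 9: apply <+4,+2> → <-7,9>
step 10: apply <-3,+1> → <-10,10>
step 11: apply <-1,-1> → <-11,9>

<-11,9>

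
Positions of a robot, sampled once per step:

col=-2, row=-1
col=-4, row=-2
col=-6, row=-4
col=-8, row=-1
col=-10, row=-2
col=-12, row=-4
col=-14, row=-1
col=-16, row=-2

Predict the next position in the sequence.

col=-18, row=-4

Col: linear, -2 per step → -18 at step 8.
Row: cycles through -1, -2, -4 every 3 steps. Step 8 lands at position 2 of the cycle → -4.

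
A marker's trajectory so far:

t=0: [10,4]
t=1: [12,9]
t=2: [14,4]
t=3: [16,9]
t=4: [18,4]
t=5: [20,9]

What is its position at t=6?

[22,4]

First: linear, +2 per step → 22 at step 6.
Second: cycles through 4, 9 every 2 steps. Step 6 lands at position 0 of the cycle → 4.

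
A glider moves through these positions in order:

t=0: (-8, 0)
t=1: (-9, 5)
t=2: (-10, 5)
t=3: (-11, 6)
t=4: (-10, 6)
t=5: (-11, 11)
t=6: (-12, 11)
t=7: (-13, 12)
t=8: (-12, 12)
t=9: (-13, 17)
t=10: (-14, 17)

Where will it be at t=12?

(-14, 18)

Differencing gives (-1, +5), (-1, +0), (-1, +1), (+1, +0), (-1, +5), (-1, +0), (-1, +1), (+1, +0), (-1, +5), (-1, +0). This is the pattern (-1, +5), (-1, +0), (-1, +1), (+1, +0) repeated.
step 11: apply (-1, +1) → (-15, 18)
step 12: apply (+1, +0) → (-14, 18)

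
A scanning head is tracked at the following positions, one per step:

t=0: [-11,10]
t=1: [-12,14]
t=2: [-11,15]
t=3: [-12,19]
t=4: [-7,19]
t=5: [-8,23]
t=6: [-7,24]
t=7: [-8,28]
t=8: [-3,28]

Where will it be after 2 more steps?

[-3,33]

Differencing gives [-1,+4], [+1,+1], [-1,+4], [+5,+0], [-1,+4], [+1,+1], [-1,+4], [+5,+0]. This is the pattern [-1,+4], [+1,+1], [-1,+4], [+5,+0] repeated.
step 9: apply [-1,+4] → [-4,32]
step 10: apply [+1,+1] → [-3,33]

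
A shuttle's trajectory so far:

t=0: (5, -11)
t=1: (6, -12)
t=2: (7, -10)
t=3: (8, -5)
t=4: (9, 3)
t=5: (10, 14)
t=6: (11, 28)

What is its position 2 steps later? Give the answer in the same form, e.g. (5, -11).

(13, 65)

First differences are (+1, -1), (+1, +2), (+1, +5), (+1, +8), (+1, +11), (+1, +14); their common second difference is (+0, +3) (constant acceleration).
step 7: (11, 28) + (+1, +17) → (12, 45)
step 8: (12, 45) + (+1, +20) → (13, 65)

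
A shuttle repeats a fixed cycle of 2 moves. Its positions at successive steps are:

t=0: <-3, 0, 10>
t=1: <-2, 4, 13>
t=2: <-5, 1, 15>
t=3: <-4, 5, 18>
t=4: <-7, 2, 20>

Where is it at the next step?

Step-to-step displacements: <+1, +4, +3>, <-3, -3, +2>, <+1, +4, +3>, <-3, -3, +2> — a repeating cycle of length 2.
step 5: apply <+1, +4, +3> → <-6, 6, 23>

<-6, 6, 23>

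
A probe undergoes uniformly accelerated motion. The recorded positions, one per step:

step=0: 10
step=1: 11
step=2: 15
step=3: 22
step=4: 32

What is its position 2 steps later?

61

First differences are +1, +4, +7, +10; their common second difference is +3 (constant acceleration).
step 5: 32 + 13 → 45
step 6: 45 + 16 → 61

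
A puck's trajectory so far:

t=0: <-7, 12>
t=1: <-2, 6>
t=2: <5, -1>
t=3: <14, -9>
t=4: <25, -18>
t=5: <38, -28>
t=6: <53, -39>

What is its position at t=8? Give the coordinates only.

Successive displacements: <+5, -6>, <+7, -7>, <+9, -8>, <+11, -9>, <+13, -10>, <+15, -11> — each changes by <+2, -1>.
step 7: <53, -39> + <+17, -12> → <70, -51>
step 8: <70, -51> + <+19, -13> → <89, -64>

<89, -64>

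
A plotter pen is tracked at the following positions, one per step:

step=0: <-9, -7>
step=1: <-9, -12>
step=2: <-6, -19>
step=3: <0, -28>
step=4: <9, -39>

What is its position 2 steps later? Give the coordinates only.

<36, -67>

Successive displacements: <+0, -5>, <+3, -7>, <+6, -9>, <+9, -11> — each changes by <+3, -2>.
step 5: <9, -39> + <+12, -13> → <21, -52>
step 6: <21, -52> + <+15, -15> → <36, -67>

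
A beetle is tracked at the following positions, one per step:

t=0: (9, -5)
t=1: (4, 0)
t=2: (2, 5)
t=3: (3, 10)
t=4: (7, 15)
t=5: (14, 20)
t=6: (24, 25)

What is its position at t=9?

(72, 40)

First differences are (-5, +5), (-2, +5), (+1, +5), (+4, +5), (+7, +5), (+10, +5); their common second difference is (+3, +0) (constant acceleration).
step 7: (24, 25) + (+13, +5) → (37, 30)
step 8: (37, 30) + (+16, +5) → (53, 35)
step 9: (53, 35) + (+19, +5) → (72, 40)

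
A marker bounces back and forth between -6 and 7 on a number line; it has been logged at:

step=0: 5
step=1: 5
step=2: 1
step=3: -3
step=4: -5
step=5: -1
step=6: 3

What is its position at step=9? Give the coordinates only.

The value travels 4 per step and bounces off the walls at -6 and 7.
  step 7: 3 → 7
  step 8: 7 → 3
  step 9: 3 → -1

-1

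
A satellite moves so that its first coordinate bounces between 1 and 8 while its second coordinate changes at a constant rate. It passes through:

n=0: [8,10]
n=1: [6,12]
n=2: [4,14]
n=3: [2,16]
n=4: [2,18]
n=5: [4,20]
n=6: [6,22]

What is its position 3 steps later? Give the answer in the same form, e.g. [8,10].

The first coordinate reflects between 1 and 8, moving 2 per step.
  step 7: 6 → 8
  step 8: 8 → 6
  step 9: 6 → 4
The second coordinate changes by +2 each step: at step 9 it is 28.

[4,28]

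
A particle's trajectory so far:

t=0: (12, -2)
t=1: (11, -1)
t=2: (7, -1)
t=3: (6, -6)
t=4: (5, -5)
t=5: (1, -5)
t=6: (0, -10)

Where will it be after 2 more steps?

(-5, -9)

Step-to-step displacements: (-1, +1), (-4, +0), (-1, -5), (-1, +1), (-4, +0), (-1, -5) — a repeating cycle of length 3.
step 7: apply (-1, +1) → (-1, -9)
step 8: apply (-4, +0) → (-5, -9)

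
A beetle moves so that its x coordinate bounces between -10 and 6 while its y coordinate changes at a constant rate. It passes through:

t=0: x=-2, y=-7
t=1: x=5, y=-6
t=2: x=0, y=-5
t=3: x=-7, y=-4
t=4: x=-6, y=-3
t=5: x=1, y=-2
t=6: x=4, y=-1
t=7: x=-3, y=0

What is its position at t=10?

The x coordinate reflects between -10 and 6, moving 7 per step.
  step 8: -3 → -10
  step 9: -10 → -3
  step 10: -3 → 4
The y coordinate changes by +1 each step: at step 10 it is 3.

x=4, y=3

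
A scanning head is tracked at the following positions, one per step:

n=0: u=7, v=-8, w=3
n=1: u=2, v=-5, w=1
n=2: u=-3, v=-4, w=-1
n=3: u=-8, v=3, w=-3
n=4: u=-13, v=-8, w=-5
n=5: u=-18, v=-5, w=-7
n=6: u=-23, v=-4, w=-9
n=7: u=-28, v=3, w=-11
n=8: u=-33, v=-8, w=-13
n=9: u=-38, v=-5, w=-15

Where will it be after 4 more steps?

U: linear, -5 per step → -58 at step 13.
V: cycles through -8, -5, -4, 3 every 4 steps. Step 13 lands at position 1 of the cycle → -5.
W: linear, -2 per step → -23 at step 13.

u=-58, v=-5, w=-23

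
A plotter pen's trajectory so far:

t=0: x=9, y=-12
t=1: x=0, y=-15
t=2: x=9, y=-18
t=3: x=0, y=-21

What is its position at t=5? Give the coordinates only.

x=0, y=-27

X: cycles through 9, 0 every 2 steps. Step 5 lands at position 1 of the cycle → 0.
Y: linear, -3 per step → -27 at step 5.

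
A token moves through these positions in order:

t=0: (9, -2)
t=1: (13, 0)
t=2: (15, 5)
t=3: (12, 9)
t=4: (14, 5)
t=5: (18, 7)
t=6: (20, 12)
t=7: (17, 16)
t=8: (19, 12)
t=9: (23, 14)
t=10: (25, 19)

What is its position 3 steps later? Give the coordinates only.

(28, 21)

Differencing gives (+4, +2), (+2, +5), (-3, +4), (+2, -4), (+4, +2), (+2, +5), (-3, +4), (+2, -4), (+4, +2), (+2, +5). This is the pattern (+4, +2), (+2, +5), (-3, +4), (+2, -4) repeated.
step 11: apply (-3, +4) → (22, 23)
step 12: apply (+2, -4) → (24, 19)
step 13: apply (+4, +2) → (28, 21)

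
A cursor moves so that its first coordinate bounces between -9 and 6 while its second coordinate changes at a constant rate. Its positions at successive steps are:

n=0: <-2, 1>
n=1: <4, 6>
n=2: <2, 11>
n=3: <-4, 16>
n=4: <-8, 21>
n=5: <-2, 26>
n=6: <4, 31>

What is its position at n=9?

<-8, 46>

The first coordinate reflects between -9 and 6, moving 6 per step.
  step 7: 4 → 2
  step 8: 2 → -4
  step 9: -4 → -8
The second coordinate changes by +5 each step: at step 9 it is 46.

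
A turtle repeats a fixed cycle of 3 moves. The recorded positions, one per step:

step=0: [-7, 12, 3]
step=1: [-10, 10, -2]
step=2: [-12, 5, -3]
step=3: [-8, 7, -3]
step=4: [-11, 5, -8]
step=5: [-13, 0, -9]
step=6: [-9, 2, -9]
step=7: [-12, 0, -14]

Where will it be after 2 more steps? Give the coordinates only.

[-10, -3, -15]

Step-to-step displacements: [-3, -2, -5], [-2, -5, -1], [+4, +2, +0], [-3, -2, -5], [-2, -5, -1], [+4, +2, +0], [-3, -2, -5] — a repeating cycle of length 3.
step 8: apply [-2, -5, -1] → [-14, -5, -15]
step 9: apply [+4, +2, +0] → [-10, -3, -15]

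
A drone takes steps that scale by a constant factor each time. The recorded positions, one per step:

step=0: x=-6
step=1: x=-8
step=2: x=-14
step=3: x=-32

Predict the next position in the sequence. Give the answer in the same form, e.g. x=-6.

x=-86

Step-to-step displacements: -2, -6, -18; each is 3× the previous.
step 4: -32 − 54 → x=-86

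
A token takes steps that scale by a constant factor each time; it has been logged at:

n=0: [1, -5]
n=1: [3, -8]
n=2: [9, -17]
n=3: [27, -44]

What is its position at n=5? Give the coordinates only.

The jumps are [+2, -3], [+6, -9], [+18, -27] — a geometric progression with ratio 3.
step 4: [27, -44] + [+54, -81] → [81, -125]
step 5: [81, -125] + [+162, -243] → [243, -368]

[243, -368]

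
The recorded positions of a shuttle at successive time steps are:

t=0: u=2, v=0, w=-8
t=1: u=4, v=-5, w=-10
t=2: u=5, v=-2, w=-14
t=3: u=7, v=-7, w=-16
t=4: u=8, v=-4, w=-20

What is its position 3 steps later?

u=13, v=-11, w=-28

Differencing gives (+2,-5,-2), (+1,+3,-4), (+2,-5,-2), (+1,+3,-4). This is the pattern (+2,-5,-2), (+1,+3,-4) repeated.
step 5: apply (+2,-5,-2) → u=10, v=-9, w=-22
step 6: apply (+1,+3,-4) → u=11, v=-6, w=-26
step 7: apply (+2,-5,-2) → u=13, v=-11, w=-28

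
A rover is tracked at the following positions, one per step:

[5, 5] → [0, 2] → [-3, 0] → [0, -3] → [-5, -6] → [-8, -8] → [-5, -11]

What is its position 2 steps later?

[-13, -16]

Differencing gives [-5, -3], [-3, -2], [+3, -3], [-5, -3], [-3, -2], [+3, -3]. This is the pattern [-5, -3], [-3, -2], [+3, -3] repeated.
step 7: apply [-5, -3] → [-10, -14]
step 8: apply [-3, -2] → [-13, -16]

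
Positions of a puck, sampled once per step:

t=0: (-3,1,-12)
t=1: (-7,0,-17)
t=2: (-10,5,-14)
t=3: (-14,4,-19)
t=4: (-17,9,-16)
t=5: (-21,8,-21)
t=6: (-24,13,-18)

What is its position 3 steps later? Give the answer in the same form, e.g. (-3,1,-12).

The moves between consecutive positions are (-4,-1,-5), (-3,+5,+3), (-4,-1,-5), (-3,+5,+3), (-4,-1,-5), (-3,+5,+3); they repeat the 2-cycle [(-4,-1,-5), (-3,+5,+3)].
step 7: apply (-4,-1,-5) → (-28,12,-23)
step 8: apply (-3,+5,+3) → (-31,17,-20)
step 9: apply (-4,-1,-5) → (-35,16,-25)

(-35,16,-25)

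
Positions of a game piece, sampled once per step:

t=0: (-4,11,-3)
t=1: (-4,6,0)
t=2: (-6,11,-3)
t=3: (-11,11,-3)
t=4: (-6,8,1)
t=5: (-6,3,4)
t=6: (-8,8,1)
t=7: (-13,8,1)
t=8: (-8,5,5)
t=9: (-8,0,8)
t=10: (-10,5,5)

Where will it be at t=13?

(-10,-3,12)

Differencing gives (+0,-5,+3), (-2,+5,-3), (-5,+0,+0), (+5,-3,+4), (+0,-5,+3), (-2,+5,-3), (-5,+0,+0), (+5,-3,+4), (+0,-5,+3), (-2,+5,-3). This is the pattern (+0,-5,+3), (-2,+5,-3), (-5,+0,+0), (+5,-3,+4) repeated.
step 11: apply (-5,+0,+0) → (-15,5,5)
step 12: apply (+5,-3,+4) → (-10,2,9)
step 13: apply (+0,-5,+3) → (-10,-3,12)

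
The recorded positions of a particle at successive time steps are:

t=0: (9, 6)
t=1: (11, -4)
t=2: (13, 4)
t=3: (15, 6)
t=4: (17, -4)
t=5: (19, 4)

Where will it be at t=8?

First: linear, +2 per step → 25 at step 8.
Second: cycles through 6, -4, 4 every 3 steps. Step 8 lands at position 2 of the cycle → 4.

(25, 4)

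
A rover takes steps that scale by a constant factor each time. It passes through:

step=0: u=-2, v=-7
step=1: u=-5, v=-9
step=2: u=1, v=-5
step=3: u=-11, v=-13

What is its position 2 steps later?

Step-to-step displacements: (-3, -2), (+6, +4), (-12, -8); each is -2× the previous.
step 4: u=-11, v=-13 + (+24, +16) → u=13, v=3
step 5: u=13, v=3 + (-48, -32) → u=-35, v=-29

u=-35, v=-29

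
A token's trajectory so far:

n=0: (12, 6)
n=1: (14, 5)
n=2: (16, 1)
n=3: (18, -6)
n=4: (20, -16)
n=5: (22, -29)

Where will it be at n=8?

Taking differences between consecutive positions: (+2, -1), (+2, -4), (+2, -7), (+2, -10), (+2, -13). These grow by (+0, -3) each step.
step 6: (22, -29) + (+2, -16) → (24, -45)
step 7: (24, -45) + (+2, -19) → (26, -64)
step 8: (26, -64) + (+2, -22) → (28, -86)

(28, -86)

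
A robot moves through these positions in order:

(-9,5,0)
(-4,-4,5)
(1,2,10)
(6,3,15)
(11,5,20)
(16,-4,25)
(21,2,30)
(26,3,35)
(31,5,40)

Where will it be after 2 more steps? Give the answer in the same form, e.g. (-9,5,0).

(41,2,50)

The first coordinate changes by +5 each step, so at step 10 it is -9 + 10·(5) = 41.
The second coordinate repeats the cycle [5, -4, 2, 3] with period 4; step 10 mod 4 = 2, giving 2.
The third coordinate changes by +5 each step, so at step 10 it is 0 + 10·(5) = 50.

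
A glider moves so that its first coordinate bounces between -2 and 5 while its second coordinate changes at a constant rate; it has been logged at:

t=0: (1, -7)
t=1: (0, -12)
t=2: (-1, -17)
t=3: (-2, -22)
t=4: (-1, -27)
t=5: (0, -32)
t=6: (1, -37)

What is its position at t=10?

The first coordinate travels 1 per step and bounces off the walls at -2 and 5.
  step 7: 1 → 2
  step 8: 2 → 3
  step 9: 3 → 4
  step 10: 4 → 5
The second coordinate changes by -5 each step: at step 10 it is -57.

(5, -57)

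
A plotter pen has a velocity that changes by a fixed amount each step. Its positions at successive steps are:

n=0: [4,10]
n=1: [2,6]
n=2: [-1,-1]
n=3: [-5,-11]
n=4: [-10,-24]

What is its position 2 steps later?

[-23,-59]

Taking differences between consecutive positions: [-2,-4], [-3,-7], [-4,-10], [-5,-13]. These grow by [-1,-3] each step.
step 5: [-10,-24] + [-6,-16] → [-16,-40]
step 6: [-16,-40] + [-7,-19] → [-23,-59]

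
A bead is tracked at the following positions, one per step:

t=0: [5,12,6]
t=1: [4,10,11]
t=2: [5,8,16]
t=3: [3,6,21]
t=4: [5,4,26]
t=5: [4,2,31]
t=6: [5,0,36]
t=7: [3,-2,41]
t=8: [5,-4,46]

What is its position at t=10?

[5,-8,56]

First: cycles through 5, 4, 5, 3 every 4 steps. Step 10 lands at position 2 of the cycle → 5.
Second: linear, -2 per step → -8 at step 10.
Third: linear, +5 per step → 56 at step 10.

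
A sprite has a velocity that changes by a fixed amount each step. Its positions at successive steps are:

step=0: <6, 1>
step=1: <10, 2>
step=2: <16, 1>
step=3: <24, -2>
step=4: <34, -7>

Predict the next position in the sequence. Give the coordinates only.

Successive displacements: <+4, +1>, <+6, -1>, <+8, -3>, <+10, -5> — each changes by <+2, -2>.
step 5: <34, -7> + <+12, -7> → <46, -14>

<46, -14>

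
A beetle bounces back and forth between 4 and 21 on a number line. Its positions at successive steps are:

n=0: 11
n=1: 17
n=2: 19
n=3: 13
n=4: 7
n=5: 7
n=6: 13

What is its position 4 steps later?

The value reflects between 4 and 21, moving 6 per step.
  step 7: 13 → 19
  step 8: 19 → 17
  step 9: 17 → 11
  step 10: 11 → 5

5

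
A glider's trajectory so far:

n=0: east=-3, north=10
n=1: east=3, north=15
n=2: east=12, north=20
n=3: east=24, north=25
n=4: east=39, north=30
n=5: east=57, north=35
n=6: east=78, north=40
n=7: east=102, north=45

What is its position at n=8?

First differences are (+6, +5), (+9, +5), (+12, +5), (+15, +5), (+18, +5), (+21, +5), (+24, +5); their common second difference is (+3, +0) (constant acceleration).
step 8: east=102, north=45 + (+27, +5) → east=129, north=50

east=129, north=50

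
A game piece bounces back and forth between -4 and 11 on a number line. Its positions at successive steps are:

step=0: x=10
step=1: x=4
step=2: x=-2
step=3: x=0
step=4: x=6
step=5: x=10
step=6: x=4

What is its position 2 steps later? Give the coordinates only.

x=0

The value reflects between -4 and 11, moving 6 per step.
  step 7: 4 → -2
  step 8: -2 → 0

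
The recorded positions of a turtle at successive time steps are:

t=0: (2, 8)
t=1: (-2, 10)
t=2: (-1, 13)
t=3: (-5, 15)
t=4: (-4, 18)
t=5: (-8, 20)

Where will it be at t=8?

(-10, 28)

The moves between consecutive positions are (-4, +2), (+1, +3), (-4, +2), (+1, +3), (-4, +2); they repeat the 2-cycle [(-4, +2), (+1, +3)].
step 6: apply (+1, +3) → (-7, 23)
step 7: apply (-4, +2) → (-11, 25)
step 8: apply (+1, +3) → (-10, 28)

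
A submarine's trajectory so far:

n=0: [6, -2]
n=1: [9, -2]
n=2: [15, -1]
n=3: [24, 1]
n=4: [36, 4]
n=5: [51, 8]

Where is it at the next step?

Taking differences between consecutive positions: [+3, +0], [+6, +1], [+9, +2], [+12, +3], [+15, +4]. These grow by [+3, +1] each step.
step 6: [51, 8] + [+18, +5] → [69, 13]

[69, 13]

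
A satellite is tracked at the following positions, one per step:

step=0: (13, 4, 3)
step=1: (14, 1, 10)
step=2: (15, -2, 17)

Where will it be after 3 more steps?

(18, -11, 38)

Constant displacement of (+1, -3, +7) per step.
step 3: (15, -2, 17) + (+1, -3, +7) → (16, -5, 24)
step 4: (16, -5, 24) + (+1, -3, +7) → (17, -8, 31)
step 5: (17, -8, 31) + (+1, -3, +7) → (18, -11, 38)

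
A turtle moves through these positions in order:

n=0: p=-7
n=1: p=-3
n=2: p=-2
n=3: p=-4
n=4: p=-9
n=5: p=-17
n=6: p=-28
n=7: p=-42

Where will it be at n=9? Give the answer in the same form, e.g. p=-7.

p=-79

Taking differences between consecutive positions: +4, +1, -2, -5, -8, -11, -14. These grow by -3 each step.
step 8: -42 − 17 → p=-59
step 9: -59 − 20 → p=-79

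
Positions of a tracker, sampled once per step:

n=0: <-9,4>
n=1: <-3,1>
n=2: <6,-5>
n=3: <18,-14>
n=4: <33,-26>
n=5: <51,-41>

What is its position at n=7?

Successive displacements: <+6,-3>, <+9,-6>, <+12,-9>, <+15,-12>, <+18,-15> — each changes by <+3,-3>.
step 6: <51,-41> + <+21,-18> → <72,-59>
step 7: <72,-59> + <+24,-21> → <96,-80>

<96,-80>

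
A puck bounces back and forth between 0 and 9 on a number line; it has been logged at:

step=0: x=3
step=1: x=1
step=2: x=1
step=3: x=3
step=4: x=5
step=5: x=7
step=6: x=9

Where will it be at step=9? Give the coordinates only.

x=3

The value travels 2 per step and bounces off the walls at 0 and 9.
  step 7: 9 → 7
  step 8: 7 → 5
  step 9: 5 → 3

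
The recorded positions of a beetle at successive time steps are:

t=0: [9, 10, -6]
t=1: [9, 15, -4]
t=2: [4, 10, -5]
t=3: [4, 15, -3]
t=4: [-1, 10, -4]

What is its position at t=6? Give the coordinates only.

Differencing gives [+0, +5, +2], [-5, -5, -1], [+0, +5, +2], [-5, -5, -1]. This is the pattern [+0, +5, +2], [-5, -5, -1] repeated.
step 5: apply [+0, +5, +2] → [-1, 15, -2]
step 6: apply [-5, -5, -1] → [-6, 10, -3]

[-6, 10, -3]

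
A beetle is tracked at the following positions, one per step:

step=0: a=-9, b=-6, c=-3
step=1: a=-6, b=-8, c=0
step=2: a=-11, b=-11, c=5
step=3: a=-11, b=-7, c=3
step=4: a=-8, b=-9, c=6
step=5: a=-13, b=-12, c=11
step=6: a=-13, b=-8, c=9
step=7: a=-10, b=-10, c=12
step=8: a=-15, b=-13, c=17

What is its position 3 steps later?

The moves between consecutive positions are (+3,-2,+3), (-5,-3,+5), (+0,+4,-2), (+3,-2,+3), (-5,-3,+5), (+0,+4,-2), (+3,-2,+3), (-5,-3,+5); they repeat the 3-cycle [(+3,-2,+3), (-5,-3,+5), (+0,+4,-2)].
step 9: apply (+0,+4,-2) → a=-15, b=-9, c=15
step 10: apply (+3,-2,+3) → a=-12, b=-11, c=18
step 11: apply (-5,-3,+5) → a=-17, b=-14, c=23

a=-17, b=-14, c=23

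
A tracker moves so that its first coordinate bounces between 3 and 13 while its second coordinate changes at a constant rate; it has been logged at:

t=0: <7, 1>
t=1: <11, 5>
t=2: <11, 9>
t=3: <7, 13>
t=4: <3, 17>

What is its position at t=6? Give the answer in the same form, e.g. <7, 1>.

<11, 25>

The first coordinate reflects between 3 and 13, moving 4 per step.
  step 5: 3 → 7
  step 6: 7 → 11
The second coordinate changes by +4 each step: at step 6 it is 25.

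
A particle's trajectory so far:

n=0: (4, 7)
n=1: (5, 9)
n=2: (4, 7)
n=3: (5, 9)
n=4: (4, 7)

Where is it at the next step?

The jumps are (+1, +2), (-1, -2), (+1, +2), (-1, -2) — a geometric progression with ratio -1.
step 5: (4, 7) + (+1, +2) → (5, 9)

(5, 9)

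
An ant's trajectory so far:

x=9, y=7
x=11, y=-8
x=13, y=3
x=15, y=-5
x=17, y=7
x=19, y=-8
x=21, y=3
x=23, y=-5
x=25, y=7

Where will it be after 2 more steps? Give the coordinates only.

x=29, y=3

X: linear, +2 per step → 29 at step 10.
Y: cycles through 7, -8, 3, -5 every 4 steps. Step 10 lands at position 2 of the cycle → 3.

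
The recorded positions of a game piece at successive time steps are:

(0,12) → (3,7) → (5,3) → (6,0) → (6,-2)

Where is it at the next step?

Successive displacements: (+3,-5), (+2,-4), (+1,-3), (+0,-2) — each changes by (-1,+1).
step 5: (6,-2) + (-1,-1) → (5,-3)

(5,-3)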